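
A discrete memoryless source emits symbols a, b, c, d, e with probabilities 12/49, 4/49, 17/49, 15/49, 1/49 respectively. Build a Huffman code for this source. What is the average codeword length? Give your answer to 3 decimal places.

2.102 bits/symbol

Repeatedly combine the two least-probable nodes; the expected code length is the sum of the merged weights.
merge 1/49 + 4/49 → 5/49
merge 5/49 + 12/49 → 17/49
merge 15/49 + 17/49 → 32/49
merge 17/49 + 32/49 → 1
L = 5/49 + 17/49 + 32/49 + 1 = 103/49 ≈ 2.102 bits/symbol.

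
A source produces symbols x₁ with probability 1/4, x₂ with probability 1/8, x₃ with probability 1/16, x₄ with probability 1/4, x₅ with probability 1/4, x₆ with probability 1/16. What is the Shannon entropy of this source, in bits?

2.375 bits

Each probability is a power of 1/2, so log₂(1/p) is an integer.
H = Σ p·log₂(1/p) = 1/4·2 + 1/8·3 + 1/16·4 + 1/4·2 + 1/4·2 + 1/16·4 = 2.375 bits.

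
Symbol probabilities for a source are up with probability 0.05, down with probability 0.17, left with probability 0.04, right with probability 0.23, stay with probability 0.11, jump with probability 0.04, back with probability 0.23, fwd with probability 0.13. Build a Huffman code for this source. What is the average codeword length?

Repeatedly combine the two least-probable nodes; the expected code length is the sum of the merged weights.
merge 1/25 + 1/25 → 2/25
merge 1/20 + 2/25 → 13/100
merge 11/100 + 13/100 → 6/25
merge 13/100 + 17/100 → 3/10
merge 23/100 + 23/100 → 23/50
merge 6/25 + 3/10 → 27/50
merge 23/50 + 27/50 → 1
L = 2/25 + 13/100 + 6/25 + 3/10 + 23/50 + 27/50 + 1 = 11/4 = 2.75 bits/symbol.

2.75 bits/symbol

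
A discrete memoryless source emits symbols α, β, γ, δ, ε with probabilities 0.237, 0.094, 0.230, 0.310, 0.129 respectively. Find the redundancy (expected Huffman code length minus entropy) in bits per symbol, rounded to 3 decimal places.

0.017 bits

Entropy H = −Σ p log₂ p ≈ 2.2055 bits.
Huffman merges: 47/500+129/1000→223/1000; 223/1000+23/100→453/1000; 237/1000+31/100→547/1000; 453/1000+547/1000→1. L = 2223/1000 ≈ 2.2230.
L − H = 2.2230 − 2.2055 = 0.017 bits.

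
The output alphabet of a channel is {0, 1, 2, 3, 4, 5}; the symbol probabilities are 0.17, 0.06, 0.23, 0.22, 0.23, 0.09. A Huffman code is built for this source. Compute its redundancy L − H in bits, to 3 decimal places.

Entropy H = −Σ p log₂ p ≈ 2.4467 bits.
Huffman merges: 3/50+9/100→3/20; 3/20+17/100→8/25; 11/50+23/100→9/20; 23/100+8/25→11/20; 9/20+11/20→1. L = 247/100 ≈ 2.4700.
L − H = 2.4700 − 2.4467 = 0.023 bits.

0.023 bits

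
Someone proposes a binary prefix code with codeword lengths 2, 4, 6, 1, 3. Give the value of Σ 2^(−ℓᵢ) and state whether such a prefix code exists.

0.953125; yes

With common denominator 2^6 = 64: Σ 2^(−ℓᵢ) = 16/64 + 4/64 + 1/64 + 32/64 + 8/64 = 61/64 = 0.953125.
Kraft's inequality requires Σ ≤ 1; here Σ = 0.953125 ≤ 1, so such a prefix code exists.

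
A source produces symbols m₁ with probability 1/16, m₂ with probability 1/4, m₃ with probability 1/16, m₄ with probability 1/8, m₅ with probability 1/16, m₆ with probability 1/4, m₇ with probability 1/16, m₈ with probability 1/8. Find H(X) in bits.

2.75 bits

Each probability is a power of 1/2, so log₂(1/p) is an integer.
H = Σ p·log₂(1/p) = 1/16·4 + 1/4·2 + 1/16·4 + 1/8·3 + 1/16·4 + 1/4·2 + 1/16·4 + 1/8·3 = 2.75 bits.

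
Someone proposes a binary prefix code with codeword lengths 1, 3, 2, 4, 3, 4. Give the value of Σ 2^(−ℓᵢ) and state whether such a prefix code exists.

1.125; no

With common denominator 2^4 = 16: Σ 2^(−ℓᵢ) = 8/16 + 2/16 + 4/16 + 1/16 + 2/16 + 1/16 = 18/16 = 1.125.
Kraft's inequality requires Σ ≤ 1; here Σ = 1.125 > 1, so no such prefix code exists.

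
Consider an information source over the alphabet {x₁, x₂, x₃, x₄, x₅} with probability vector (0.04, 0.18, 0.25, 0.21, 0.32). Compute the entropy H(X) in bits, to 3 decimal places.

H = −Σ pᵢ log₂ pᵢ.
−0.04·log₂(0.04) = 0.1858
−0.18·log₂(0.18) = 0.4453
−0.25·log₂(0.25) = 0.5000
−0.21·log₂(0.21) = 0.4728
−0.32·log₂(0.32) = 0.5260
Sum ≈ 2.1299 → 2.130 bits.

2.130 bits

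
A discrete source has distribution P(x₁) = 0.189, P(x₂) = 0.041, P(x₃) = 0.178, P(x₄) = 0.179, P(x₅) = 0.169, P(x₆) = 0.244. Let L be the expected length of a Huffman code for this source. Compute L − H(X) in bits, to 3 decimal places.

Entropy H = −Σ p log₂ p ≈ 2.4607 bits.
Huffman merges: 41/1000+169/1000→21/100; 89/500+179/1000→357/1000; 189/1000+21/100→399/1000; 61/250+357/1000→601/1000; 399/1000+601/1000→1. L = 2567/1000 ≈ 2.5670.
L − H = 2.5670 − 2.4607 = 0.106 bits.

0.106 bits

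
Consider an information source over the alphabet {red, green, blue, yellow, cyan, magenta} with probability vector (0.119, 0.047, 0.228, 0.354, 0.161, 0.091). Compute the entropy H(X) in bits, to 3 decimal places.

H = −Σ pᵢ log₂ pᵢ.
−0.119·log₂(0.119) = 0.3654
−0.047·log₂(0.047) = 0.2073
−0.228·log₂(0.228) = 0.4863
−0.354·log₂(0.354) = 0.5304
−0.161·log₂(0.161) = 0.4242
−0.091·log₂(0.091) = 0.3147
Sum ≈ 2.3283 → 2.328 bits.

2.328 bits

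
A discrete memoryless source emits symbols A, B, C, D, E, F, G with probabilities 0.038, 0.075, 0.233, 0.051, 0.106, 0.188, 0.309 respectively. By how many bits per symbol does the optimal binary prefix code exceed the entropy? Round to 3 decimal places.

Entropy H = −Σ p log₂ p ≈ 2.4882 bits.
Huffman merges: 19/500+51/1000→89/1000; 3/40+89/1000→41/250; 53/500+41/250→27/100; 47/250+233/1000→421/1000; 27/100+309/1000→579/1000; 421/1000+579/1000→1. L = 2523/1000 ≈ 2.5230.
L − H = 2.5230 − 2.4882 = 0.035 bits.

0.035 bits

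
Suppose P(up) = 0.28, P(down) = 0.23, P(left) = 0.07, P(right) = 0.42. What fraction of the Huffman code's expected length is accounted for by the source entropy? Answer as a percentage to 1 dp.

95.5%

Entropy H = −Σ p log₂ p ≈ 1.7961 bits.
Huffman merges: 7/100+23/100→3/10; 7/25+3/10→29/50; 21/50+29/50→1. L = 47/25 ≈ 1.8800.
Efficiency = H/L = 1.7961/1.8800 = 95.5%.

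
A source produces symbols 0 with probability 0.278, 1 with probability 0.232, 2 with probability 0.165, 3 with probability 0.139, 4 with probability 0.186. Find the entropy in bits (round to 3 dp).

2.278 bits

H = −Σ pᵢ log₂ pᵢ.
−0.278·log₂(0.278) = 0.5134
−0.232·log₂(0.232) = 0.4890
−0.165·log₂(0.165) = 0.4289
−0.139·log₂(0.139) = 0.3957
−0.186·log₂(0.186) = 0.4514
Sum ≈ 2.2784 → 2.278 bits.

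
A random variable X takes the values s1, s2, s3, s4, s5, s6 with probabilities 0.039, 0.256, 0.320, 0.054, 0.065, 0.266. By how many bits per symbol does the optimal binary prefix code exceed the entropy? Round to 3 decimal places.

Entropy H = −Σ p log₂ p ≈ 2.2037 bits.
Huffman merges: 39/1000+27/500→93/1000; 13/200+93/1000→79/500; 79/500+32/125→207/500; 133/500+8/25→293/500; 207/500+293/500→1. L = 2251/1000 ≈ 2.2510.
L − H = 2.2510 − 2.2037 = 0.047 bits.

0.047 bits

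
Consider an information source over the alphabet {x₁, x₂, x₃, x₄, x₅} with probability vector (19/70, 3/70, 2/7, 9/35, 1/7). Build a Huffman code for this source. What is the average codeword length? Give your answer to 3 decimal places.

2.186 bits/symbol

Repeatedly combine the two least-probable nodes; the expected code length is the sum of the merged weights.
merge 3/70 + 1/7 → 13/70
merge 13/70 + 9/35 → 31/70
merge 19/70 + 2/7 → 39/70
merge 31/70 + 39/70 → 1
L = 13/70 + 31/70 + 39/70 + 1 = 153/70 ≈ 2.186 bits/symbol.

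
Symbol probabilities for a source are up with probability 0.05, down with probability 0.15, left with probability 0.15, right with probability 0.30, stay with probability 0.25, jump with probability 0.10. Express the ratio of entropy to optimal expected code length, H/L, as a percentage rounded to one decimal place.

97.6%

Entropy H = −Σ p log₂ p ≈ 2.3905 bits.
Huffman merges: 1/20+1/10→3/20; 3/20+3/20→3/10; 3/20+1/4→2/5; 3/10+3/10→3/5; 2/5+3/5→1. L = 49/20 ≈ 2.4500.
Efficiency = H/L = 2.3905/2.4500 = 97.6%.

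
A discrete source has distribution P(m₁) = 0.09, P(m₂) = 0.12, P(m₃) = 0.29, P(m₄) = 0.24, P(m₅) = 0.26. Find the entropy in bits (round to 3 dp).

H = −Σ pᵢ log₂ pᵢ.
−0.09·log₂(0.09) = 0.3127
−0.12·log₂(0.12) = 0.3671
−0.29·log₂(0.29) = 0.5179
−0.24·log₂(0.24) = 0.4941
−0.26·log₂(0.26) = 0.5053
Sum ≈ 2.1970 → 2.197 bits.

2.197 bits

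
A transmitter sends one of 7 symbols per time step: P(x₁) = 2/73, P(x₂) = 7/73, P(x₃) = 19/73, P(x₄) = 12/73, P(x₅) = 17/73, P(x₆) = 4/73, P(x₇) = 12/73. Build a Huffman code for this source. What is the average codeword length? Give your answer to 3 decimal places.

2.589 bits/symbol

Repeatedly combine the two least-probable nodes; the expected code length is the sum of the merged weights.
merge 2/73 + 4/73 → 6/73
merge 6/73 + 7/73 → 13/73
merge 12/73 + 12/73 → 24/73
merge 13/73 + 17/73 → 30/73
merge 19/73 + 24/73 → 43/73
merge 30/73 + 43/73 → 1
L = 6/73 + 13/73 + 24/73 + 30/73 + 43/73 + 1 = 189/73 ≈ 2.589 bits/symbol.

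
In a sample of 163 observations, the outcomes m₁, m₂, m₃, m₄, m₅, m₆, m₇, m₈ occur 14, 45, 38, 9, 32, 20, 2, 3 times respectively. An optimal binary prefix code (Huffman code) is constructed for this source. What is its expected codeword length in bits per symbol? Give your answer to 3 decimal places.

2.583 bits/symbol

Probabilities are the counts divided by 163.
Repeatedly combine the two least-probable nodes; the expected code length is the sum of the merged weights.
merge 2/163 + 3/163 → 5/163
merge 5/163 + 9/163 → 14/163
merge 14/163 + 14/163 → 28/163
merge 20/163 + 28/163 → 48/163
merge 32/163 + 38/163 → 70/163
merge 45/163 + 48/163 → 93/163
merge 70/163 + 93/163 → 1
L = 5/163 + 14/163 + 28/163 + 48/163 + 70/163 + 93/163 + 1 = 421/163 ≈ 2.583 bits/symbol.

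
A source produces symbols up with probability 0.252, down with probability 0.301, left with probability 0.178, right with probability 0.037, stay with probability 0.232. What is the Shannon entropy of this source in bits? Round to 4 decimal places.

H = −Σ pᵢ log₂ pᵢ.
−0.252·log₂(0.252) = 0.5011
−0.301·log₂(0.301) = 0.5214
−0.178·log₂(0.178) = 0.4432
−0.037·log₂(0.037) = 0.1760
−0.232·log₂(0.232) = 0.4890
Sum ≈ 2.1307 → 2.1307 bits.

2.1307 bits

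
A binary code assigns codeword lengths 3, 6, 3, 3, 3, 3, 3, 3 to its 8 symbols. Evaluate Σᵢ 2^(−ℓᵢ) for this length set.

0.890625

With common denominator 2^6 = 64: Σ 2^(−ℓᵢ) = 8/64 + 1/64 + 8/64 + 8/64 + 8/64 + 8/64 + 8/64 + 8/64 = 57/64 = 0.890625.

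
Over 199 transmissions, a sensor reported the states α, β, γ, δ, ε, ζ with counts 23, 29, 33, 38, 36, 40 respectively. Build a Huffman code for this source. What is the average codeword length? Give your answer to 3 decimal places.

Probabilities are the counts divided by 199.
Repeatedly combine the two least-probable nodes; the expected code length is the sum of the merged weights.
merge 23/199 + 29/199 → 52/199
merge 33/199 + 36/199 → 69/199
merge 38/199 + 40/199 → 78/199
merge 52/199 + 69/199 → 121/199
merge 78/199 + 121/199 → 1
L = 52/199 + 69/199 + 78/199 + 121/199 + 1 = 519/199 ≈ 2.608 bits/symbol.

2.608 bits/symbol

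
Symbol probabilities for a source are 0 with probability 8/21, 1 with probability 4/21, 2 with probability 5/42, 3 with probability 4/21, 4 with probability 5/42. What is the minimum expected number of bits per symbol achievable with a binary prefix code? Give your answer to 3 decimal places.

2.238 bits/symbol

Repeatedly combine the two least-probable nodes; the expected code length is the sum of the merged weights.
merge 5/42 + 5/42 → 5/21
merge 4/21 + 4/21 → 8/21
merge 5/21 + 8/21 → 13/21
merge 8/21 + 13/21 → 1
L = 5/21 + 8/21 + 13/21 + 1 = 47/21 ≈ 2.238 bits/symbol.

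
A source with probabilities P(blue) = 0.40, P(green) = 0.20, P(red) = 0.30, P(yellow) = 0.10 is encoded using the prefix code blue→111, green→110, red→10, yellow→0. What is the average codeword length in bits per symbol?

L̄ = Σ pᵢ·ℓᵢ = 0.40·3 + 0.20·3 + 0.30·2 + 0.10·1 = 2.5 bits/symbol.

2.5 bits/symbol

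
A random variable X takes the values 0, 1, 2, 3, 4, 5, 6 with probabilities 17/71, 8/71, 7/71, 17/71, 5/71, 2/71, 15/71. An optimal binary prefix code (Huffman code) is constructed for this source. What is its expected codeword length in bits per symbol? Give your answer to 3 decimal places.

Repeatedly combine the two least-probable nodes; the expected code length is the sum of the merged weights.
merge 2/71 + 5/71 → 7/71
merge 7/71 + 7/71 → 14/71
merge 8/71 + 14/71 → 22/71
merge 15/71 + 17/71 → 32/71
merge 17/71 + 22/71 → 39/71
merge 32/71 + 39/71 → 1
L = 7/71 + 14/71 + 22/71 + 32/71 + 39/71 + 1 = 185/71 ≈ 2.606 bits/symbol.

2.606 bits/symbol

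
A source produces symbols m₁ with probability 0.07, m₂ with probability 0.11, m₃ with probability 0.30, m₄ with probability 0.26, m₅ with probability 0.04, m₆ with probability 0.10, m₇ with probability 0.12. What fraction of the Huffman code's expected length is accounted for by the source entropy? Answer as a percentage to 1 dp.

Entropy H = −Σ p log₂ p ≈ 2.5302 bits.
Huffman merges: 1/25+7/100→11/100; 1/10+11/100→21/100; 11/100+3/25→23/100; 21/100+23/100→11/25; 13/50+3/10→14/25; 11/25+14/25→1. L = 51/20 ≈ 2.5500.
Efficiency = H/L = 2.5302/2.5500 = 99.2%.

99.2%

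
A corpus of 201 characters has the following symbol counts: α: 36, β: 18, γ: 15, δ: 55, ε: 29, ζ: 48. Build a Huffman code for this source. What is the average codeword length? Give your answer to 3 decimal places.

2.473 bits/symbol

Probabilities are the counts divided by 201.
Repeatedly combine the two least-probable nodes; the expected code length is the sum of the merged weights.
merge 5/67 + 6/67 → 11/67
merge 29/201 + 11/67 → 62/201
merge 12/67 + 16/67 → 28/67
merge 55/201 + 62/201 → 39/67
merge 28/67 + 39/67 → 1
L = 11/67 + 62/201 + 28/67 + 39/67 + 1 = 497/201 ≈ 2.473 bits/symbol.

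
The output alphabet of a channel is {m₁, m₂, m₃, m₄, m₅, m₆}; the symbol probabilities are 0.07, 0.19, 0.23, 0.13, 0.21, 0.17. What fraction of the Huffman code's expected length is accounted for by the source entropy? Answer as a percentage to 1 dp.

Entropy H = −Σ p log₂ p ≈ 2.5015 bits.
Huffman merges: 7/100+13/100→1/5; 17/100+19/100→9/25; 1/5+21/100→41/100; 23/100+9/25→59/100; 41/100+59/100→1. L = 64/25 ≈ 2.5600.
Efficiency = H/L = 2.5015/2.5600 = 97.7%.

97.7%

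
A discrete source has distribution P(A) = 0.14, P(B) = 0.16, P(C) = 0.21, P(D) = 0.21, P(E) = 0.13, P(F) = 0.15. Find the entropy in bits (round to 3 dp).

2.559 bits

H = −Σ pᵢ log₂ pᵢ.
−0.14·log₂(0.14) = 0.3971
−0.16·log₂(0.16) = 0.4230
−0.21·log₂(0.21) = 0.4728
−0.21·log₂(0.21) = 0.4728
−0.13·log₂(0.13) = 0.3826
−0.15·log₂(0.15) = 0.4105
Sum ≈ 2.5590 → 2.559 bits.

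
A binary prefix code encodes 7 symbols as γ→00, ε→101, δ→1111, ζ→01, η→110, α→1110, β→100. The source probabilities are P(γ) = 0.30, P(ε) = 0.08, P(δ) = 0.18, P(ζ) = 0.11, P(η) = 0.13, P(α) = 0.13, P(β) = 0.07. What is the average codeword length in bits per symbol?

2.9 bits/symbol

L̄ = Σ pᵢ·ℓᵢ = 0.30·2 + 0.08·3 + 0.18·4 + 0.11·2 + 0.13·3 + 0.13·4 + 0.07·3 = 2.9 bits/symbol.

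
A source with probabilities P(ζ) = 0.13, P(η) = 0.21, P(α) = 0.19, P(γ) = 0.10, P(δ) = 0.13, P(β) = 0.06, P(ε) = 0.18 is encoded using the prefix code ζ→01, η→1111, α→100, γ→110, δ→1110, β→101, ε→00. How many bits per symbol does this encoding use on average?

L̄ = Σ pᵢ·ℓᵢ = 0.13·2 + 0.21·4 + 0.19·3 + 0.10·3 + 0.13·4 + 0.06·3 + 0.18·2 = 3.03 bits/symbol.

3.03 bits/symbol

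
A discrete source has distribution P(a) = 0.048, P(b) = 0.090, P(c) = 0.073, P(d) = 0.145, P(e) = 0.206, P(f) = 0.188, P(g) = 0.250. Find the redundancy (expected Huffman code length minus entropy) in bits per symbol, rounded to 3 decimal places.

Entropy H = −Σ p log₂ p ≈ 2.6254 bits.
Huffman merges: 6/125+73/1000→121/1000; 9/100+121/1000→211/1000; 29/200+47/250→333/1000; 103/500+211/1000→417/1000; 1/4+333/1000→583/1000; 417/1000+583/1000→1. L = 533/200 ≈ 2.6650.
L − H = 2.6650 − 2.6254 = 0.040 bits.

0.040 bits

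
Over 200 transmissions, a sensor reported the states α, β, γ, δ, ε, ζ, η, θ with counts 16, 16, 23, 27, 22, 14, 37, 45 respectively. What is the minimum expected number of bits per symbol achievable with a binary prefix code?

Probabilities are the counts divided by 200.
Repeatedly combine the two least-probable nodes; the expected code length is the sum of the merged weights.
merge 7/100 + 2/25 → 3/20
merge 2/25 + 11/100 → 19/100
merge 23/200 + 27/200 → 1/4
merge 3/20 + 37/200 → 67/200
merge 19/100 + 9/40 → 83/200
merge 1/4 + 67/200 → 117/200
merge 83/200 + 117/200 → 1
L = 3/20 + 19/100 + 1/4 + 67/200 + 83/200 + 117/200 + 1 = 117/40 = 2.925 bits/symbol.

2.925 bits/symbol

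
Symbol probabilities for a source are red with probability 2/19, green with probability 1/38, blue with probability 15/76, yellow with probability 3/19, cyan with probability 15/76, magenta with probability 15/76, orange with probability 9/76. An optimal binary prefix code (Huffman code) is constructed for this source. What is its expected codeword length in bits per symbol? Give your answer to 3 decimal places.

2.737 bits/symbol

Repeatedly combine the two least-probable nodes; the expected code length is the sum of the merged weights.
merge 1/38 + 2/19 → 5/38
merge 9/76 + 5/38 → 1/4
merge 3/19 + 15/76 → 27/76
merge 15/76 + 15/76 → 15/38
merge 1/4 + 27/76 → 23/38
merge 15/38 + 23/38 → 1
L = 5/38 + 1/4 + 27/76 + 15/38 + 23/38 + 1 = 52/19 ≈ 2.737 bits/symbol.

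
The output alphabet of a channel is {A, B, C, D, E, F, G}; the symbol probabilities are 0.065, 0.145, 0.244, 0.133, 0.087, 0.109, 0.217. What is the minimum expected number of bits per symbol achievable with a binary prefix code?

Repeatedly combine the two least-probable nodes; the expected code length is the sum of the merged weights.
merge 13/200 + 87/1000 → 19/125
merge 109/1000 + 133/1000 → 121/500
merge 29/200 + 19/125 → 297/1000
merge 217/1000 + 121/500 → 459/1000
merge 61/250 + 297/1000 → 541/1000
merge 459/1000 + 541/1000 → 1
L = 19/125 + 121/500 + 297/1000 + 459/1000 + 541/1000 + 1 = 2691/1000 = 2.691 bits/symbol.

2.691 bits/symbol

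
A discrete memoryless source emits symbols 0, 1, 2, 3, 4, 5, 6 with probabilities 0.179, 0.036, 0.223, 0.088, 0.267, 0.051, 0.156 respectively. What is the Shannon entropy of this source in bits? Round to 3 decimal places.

H = −Σ pᵢ log₂ pᵢ.
−0.179·log₂(0.179) = 0.4443
−0.036·log₂(0.036) = 0.1727
−0.223·log₂(0.223) = 0.4828
−0.088·log₂(0.088) = 0.3086
−0.267·log₂(0.267) = 0.5087
−0.051·log₂(0.051) = 0.2190
−0.156·log₂(0.156) = 0.4181
Sum ≈ 2.5540 → 2.554 bits.

2.554 bits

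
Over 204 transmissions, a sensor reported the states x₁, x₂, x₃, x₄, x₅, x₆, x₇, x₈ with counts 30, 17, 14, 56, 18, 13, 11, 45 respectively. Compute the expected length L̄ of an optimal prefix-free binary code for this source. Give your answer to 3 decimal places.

2.775 bits/symbol

Probabilities are the counts divided by 204.
Repeatedly combine the two least-probable nodes; the expected code length is the sum of the merged weights.
merge 11/204 + 13/204 → 2/17
merge 7/102 + 1/12 → 31/204
merge 3/34 + 2/17 → 7/34
merge 5/34 + 31/204 → 61/204
merge 7/34 + 15/68 → 29/68
merge 14/51 + 61/204 → 39/68
merge 29/68 + 39/68 → 1
L = 2/17 + 31/204 + 7/34 + 61/204 + 29/68 + 39/68 + 1 = 283/102 ≈ 2.775 bits/symbol.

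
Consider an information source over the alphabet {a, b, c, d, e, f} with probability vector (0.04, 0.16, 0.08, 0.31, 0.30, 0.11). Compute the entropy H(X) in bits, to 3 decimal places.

H = −Σ pᵢ log₂ pᵢ.
−0.04·log₂(0.04) = 0.1858
−0.16·log₂(0.16) = 0.4230
−0.08·log₂(0.08) = 0.2915
−0.31·log₂(0.31) = 0.5238
−0.30·log₂(0.30) = 0.5211
−0.11·log₂(0.11) = 0.3503
Sum ≈ 2.2955 → 2.295 bits.

2.295 bits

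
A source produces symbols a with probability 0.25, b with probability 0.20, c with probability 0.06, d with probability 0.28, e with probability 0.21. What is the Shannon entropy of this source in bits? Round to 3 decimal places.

2.195 bits

H = −Σ pᵢ log₂ pᵢ.
−0.25·log₂(0.25) = 0.5000
−0.20·log₂(0.20) = 0.4644
−0.06·log₂(0.06) = 0.2435
−0.28·log₂(0.28) = 0.5142
−0.21·log₂(0.21) = 0.4728
Sum ≈ 2.1950 → 2.195 bits.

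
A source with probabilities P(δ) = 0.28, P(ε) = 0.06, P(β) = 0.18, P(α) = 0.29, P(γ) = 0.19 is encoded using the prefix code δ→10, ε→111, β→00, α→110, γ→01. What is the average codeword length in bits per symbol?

2.35 bits/symbol

L̄ = Σ pᵢ·ℓᵢ = 0.28·2 + 0.06·3 + 0.18·2 + 0.29·3 + 0.19·2 = 2.35 bits/symbol.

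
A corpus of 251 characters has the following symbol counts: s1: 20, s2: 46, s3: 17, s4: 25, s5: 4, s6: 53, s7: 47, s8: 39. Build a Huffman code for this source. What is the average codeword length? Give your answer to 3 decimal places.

Probabilities are the counts divided by 251.
Repeatedly combine the two least-probable nodes; the expected code length is the sum of the merged weights.
merge 4/251 + 17/251 → 21/251
merge 20/251 + 21/251 → 41/251
merge 25/251 + 39/251 → 64/251
merge 41/251 + 46/251 → 87/251
merge 47/251 + 53/251 → 100/251
merge 64/251 + 87/251 → 151/251
merge 100/251 + 151/251 → 1
L = 21/251 + 41/251 + 64/251 + 87/251 + 100/251 + 151/251 + 1 = 715/251 ≈ 2.849 bits/symbol.

2.849 bits/symbol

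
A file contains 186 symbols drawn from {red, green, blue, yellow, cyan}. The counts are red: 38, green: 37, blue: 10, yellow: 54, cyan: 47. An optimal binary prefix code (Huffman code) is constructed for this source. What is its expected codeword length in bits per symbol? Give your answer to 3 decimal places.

Probabilities are the counts divided by 186.
Repeatedly combine the two least-probable nodes; the expected code length is the sum of the merged weights.
merge 5/93 + 37/186 → 47/186
merge 19/93 + 47/186 → 85/186
merge 47/186 + 9/31 → 101/186
merge 85/186 + 101/186 → 1
L = 47/186 + 85/186 + 101/186 + 1 = 419/186 ≈ 2.253 bits/symbol.

2.253 bits/symbol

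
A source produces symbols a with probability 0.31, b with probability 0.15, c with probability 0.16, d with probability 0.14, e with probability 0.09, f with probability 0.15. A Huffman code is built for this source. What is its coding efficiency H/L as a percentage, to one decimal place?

97.9%

Entropy H = −Σ p log₂ p ≈ 2.4777 bits.
Huffman merges: 9/100+7/50→23/100; 3/20+3/20→3/10; 4/25+23/100→39/100; 3/10+31/100→61/100; 39/100+61/100→1. L = 253/100 ≈ 2.5300.
Efficiency = H/L = 2.4777/2.5300 = 97.9%.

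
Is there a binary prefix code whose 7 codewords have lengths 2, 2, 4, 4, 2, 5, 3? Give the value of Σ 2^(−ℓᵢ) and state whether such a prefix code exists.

With common denominator 2^5 = 32: Σ 2^(−ℓᵢ) = 8/32 + 8/32 + 2/32 + 2/32 + 8/32 + 1/32 + 4/32 = 33/32 = 1.03125.
Kraft's inequality requires Σ ≤ 1; here Σ = 1.03125 > 1, so no such prefix code exists.

1.03125; no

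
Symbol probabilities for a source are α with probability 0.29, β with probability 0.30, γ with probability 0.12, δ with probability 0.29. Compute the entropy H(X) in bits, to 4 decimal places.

1.9240 bits

H = −Σ pᵢ log₂ pᵢ.
−0.29·log₂(0.29) = 0.5179
−0.30·log₂(0.30) = 0.5211
−0.12·log₂(0.12) = 0.3671
−0.29·log₂(0.29) = 0.5179
Sum ≈ 1.9240 → 1.9240 bits.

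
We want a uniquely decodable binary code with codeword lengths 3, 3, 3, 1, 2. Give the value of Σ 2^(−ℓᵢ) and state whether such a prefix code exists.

1.125; no

With common denominator 2^3 = 8: Σ 2^(−ℓᵢ) = 1/8 + 1/8 + 1/8 + 4/8 + 2/8 = 9/8 = 1.125.
Kraft's inequality requires Σ ≤ 1; here Σ = 1.125 > 1, so no such prefix code exists.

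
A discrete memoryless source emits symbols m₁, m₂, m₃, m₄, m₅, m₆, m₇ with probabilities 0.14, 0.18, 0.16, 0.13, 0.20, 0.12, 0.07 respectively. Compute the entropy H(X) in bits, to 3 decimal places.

2.748 bits

H = −Σ pᵢ log₂ pᵢ.
−0.14·log₂(0.14) = 0.3971
−0.18·log₂(0.18) = 0.4453
−0.16·log₂(0.16) = 0.4230
−0.13·log₂(0.13) = 0.3826
−0.20·log₂(0.20) = 0.4644
−0.12·log₂(0.12) = 0.3671
−0.07·log₂(0.07) = 0.2686
Sum ≈ 2.7481 → 2.748 bits.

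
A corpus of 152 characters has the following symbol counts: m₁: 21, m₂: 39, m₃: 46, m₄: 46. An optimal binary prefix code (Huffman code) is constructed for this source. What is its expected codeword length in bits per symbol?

Probabilities are the counts divided by 152.
Repeatedly combine the two least-probable nodes; the expected code length is the sum of the merged weights.
merge 21/152 + 39/152 → 15/38
merge 23/76 + 23/76 → 23/38
merge 15/38 + 23/38 → 1
L = 15/38 + 23/38 + 1 = 2 bits/symbol.

2 bits/symbol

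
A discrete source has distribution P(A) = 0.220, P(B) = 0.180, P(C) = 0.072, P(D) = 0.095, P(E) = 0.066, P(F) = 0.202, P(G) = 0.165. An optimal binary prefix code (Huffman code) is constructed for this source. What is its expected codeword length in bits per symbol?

2.716 bits/symbol

Repeatedly combine the two least-probable nodes; the expected code length is the sum of the merged weights.
merge 33/500 + 9/125 → 69/500
merge 19/200 + 69/500 → 233/1000
merge 33/200 + 9/50 → 69/200
merge 101/500 + 11/50 → 211/500
merge 233/1000 + 69/200 → 289/500
merge 211/500 + 289/500 → 1
L = 69/500 + 233/1000 + 69/200 + 211/500 + 289/500 + 1 = 679/250 = 2.716 bits/symbol.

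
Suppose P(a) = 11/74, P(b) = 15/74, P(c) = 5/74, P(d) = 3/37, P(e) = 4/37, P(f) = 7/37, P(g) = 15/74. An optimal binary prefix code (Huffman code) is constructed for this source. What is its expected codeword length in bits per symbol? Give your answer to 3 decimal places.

2.743 bits/symbol

Repeatedly combine the two least-probable nodes; the expected code length is the sum of the merged weights.
merge 5/74 + 3/37 → 11/74
merge 4/37 + 11/74 → 19/74
merge 11/74 + 7/37 → 25/74
merge 15/74 + 15/74 → 15/37
merge 19/74 + 25/74 → 22/37
merge 15/37 + 22/37 → 1
L = 11/74 + 19/74 + 25/74 + 15/37 + 22/37 + 1 = 203/74 ≈ 2.743 bits/symbol.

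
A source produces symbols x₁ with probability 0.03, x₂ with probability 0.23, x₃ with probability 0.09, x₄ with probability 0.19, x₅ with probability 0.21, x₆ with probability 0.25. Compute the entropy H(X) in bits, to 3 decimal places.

H = −Σ pᵢ log₂ pᵢ.
−0.03·log₂(0.03) = 0.1518
−0.23·log₂(0.23) = 0.4877
−0.09·log₂(0.09) = 0.3127
−0.19·log₂(0.19) = 0.4552
−0.21·log₂(0.21) = 0.4728
−0.25·log₂(0.25) = 0.5000
Sum ≈ 2.3801 → 2.380 bits.

2.380 bits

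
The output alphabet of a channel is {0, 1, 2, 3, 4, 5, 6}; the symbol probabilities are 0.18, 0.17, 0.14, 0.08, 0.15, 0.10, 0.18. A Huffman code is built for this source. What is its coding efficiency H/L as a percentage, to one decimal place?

Entropy H = −Σ p log₂ p ≈ 2.7566 bits.
Huffman merges: 2/25+1/10→9/50; 7/50+3/20→29/100; 17/100+9/50→7/20; 9/50+9/50→9/25; 29/100+7/20→16/25; 9/25+16/25→1. L = 141/50 ≈ 2.8200.
Efficiency = H/L = 2.7566/2.8200 = 97.8%.

97.8%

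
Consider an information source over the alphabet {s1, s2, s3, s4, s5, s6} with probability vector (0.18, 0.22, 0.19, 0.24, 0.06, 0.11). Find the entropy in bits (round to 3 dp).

H = −Σ pᵢ log₂ pᵢ.
−0.18·log₂(0.18) = 0.4453
−0.22·log₂(0.22) = 0.4806
−0.19·log₂(0.19) = 0.4552
−0.24·log₂(0.24) = 0.4941
−0.06·log₂(0.06) = 0.2435
−0.11·log₂(0.11) = 0.3503
Sum ≈ 2.4691 → 2.469 bits.

2.469 bits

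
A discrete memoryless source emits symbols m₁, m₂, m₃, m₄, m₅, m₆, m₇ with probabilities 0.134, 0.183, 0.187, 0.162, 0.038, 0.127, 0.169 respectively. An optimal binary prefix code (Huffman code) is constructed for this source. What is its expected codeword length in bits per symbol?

Repeatedly combine the two least-probable nodes; the expected code length is the sum of the merged weights.
merge 19/500 + 127/1000 → 33/200
merge 67/500 + 81/500 → 37/125
merge 33/200 + 169/1000 → 167/500
merge 183/1000 + 187/1000 → 37/100
merge 37/125 + 167/500 → 63/100
merge 37/100 + 63/100 → 1
L = 33/200 + 37/125 + 167/500 + 37/100 + 63/100 + 1 = 559/200 = 2.795 bits/symbol.

2.795 bits/symbol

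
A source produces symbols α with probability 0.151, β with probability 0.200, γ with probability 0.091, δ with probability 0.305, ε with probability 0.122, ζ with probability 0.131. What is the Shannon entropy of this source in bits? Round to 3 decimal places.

H = −Σ pᵢ log₂ pᵢ.
−0.151·log₂(0.151) = 0.4118
−0.200·log₂(0.200) = 0.4644
−0.091·log₂(0.091) = 0.3147
−0.305·log₂(0.305) = 0.5225
−0.122·log₂(0.122) = 0.3703
−0.131·log₂(0.131) = 0.3841
Sum ≈ 2.4678 → 2.468 bits.

2.468 bits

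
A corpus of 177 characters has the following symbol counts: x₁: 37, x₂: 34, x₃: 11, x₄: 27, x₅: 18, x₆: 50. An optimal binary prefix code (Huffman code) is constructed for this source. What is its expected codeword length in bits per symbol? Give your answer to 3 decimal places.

Probabilities are the counts divided by 177.
Repeatedly combine the two least-probable nodes; the expected code length is the sum of the merged weights.
merge 11/177 + 6/59 → 29/177
merge 9/59 + 29/177 → 56/177
merge 34/177 + 37/177 → 71/177
merge 50/177 + 56/177 → 106/177
merge 71/177 + 106/177 → 1
L = 29/177 + 56/177 + 71/177 + 106/177 + 1 = 439/177 ≈ 2.480 bits/symbol.

2.480 bits/symbol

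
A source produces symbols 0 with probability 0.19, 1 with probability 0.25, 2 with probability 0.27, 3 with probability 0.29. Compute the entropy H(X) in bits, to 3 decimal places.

H = −Σ pᵢ log₂ pᵢ.
−0.19·log₂(0.19) = 0.4552
−0.25·log₂(0.25) = 0.5000
−0.27·log₂(0.27) = 0.5100
−0.29·log₂(0.29) = 0.5179
Sum ≈ 1.9832 → 1.983 bits.

1.983 bits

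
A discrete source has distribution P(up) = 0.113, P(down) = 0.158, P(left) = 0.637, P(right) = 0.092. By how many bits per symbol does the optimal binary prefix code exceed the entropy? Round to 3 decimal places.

Entropy H = −Σ p log₂ p ≈ 1.5072 bits.
Huffman merges: 23/250+113/1000→41/200; 79/500+41/200→363/1000; 363/1000+637/1000→1. L = 196/125 ≈ 1.5680.
L − H = 1.5680 − 1.5072 = 0.061 bits.

0.061 bits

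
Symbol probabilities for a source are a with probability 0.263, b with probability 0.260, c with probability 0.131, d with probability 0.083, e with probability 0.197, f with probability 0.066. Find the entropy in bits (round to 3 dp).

2.415 bits

H = −Σ pᵢ log₂ pᵢ.
−0.263·log₂(0.263) = 0.5068
−0.260·log₂(0.260) = 0.5053
−0.131·log₂(0.131) = 0.3841
−0.083·log₂(0.083) = 0.2980
−0.197·log₂(0.197) = 0.4617
−0.066·log₂(0.066) = 0.2588
Sum ≈ 2.4148 → 2.415 bits.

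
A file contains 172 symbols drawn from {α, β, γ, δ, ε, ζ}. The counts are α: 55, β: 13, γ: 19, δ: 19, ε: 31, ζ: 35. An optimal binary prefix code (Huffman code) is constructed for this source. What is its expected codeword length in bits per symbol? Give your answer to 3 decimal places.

2.477 bits/symbol

Probabilities are the counts divided by 172.
Repeatedly combine the two least-probable nodes; the expected code length is the sum of the merged weights.
merge 13/172 + 19/172 → 8/43
merge 19/172 + 31/172 → 25/86
merge 8/43 + 35/172 → 67/172
merge 25/86 + 55/172 → 105/172
merge 67/172 + 105/172 → 1
L = 8/43 + 25/86 + 67/172 + 105/172 + 1 = 213/86 ≈ 2.477 bits/symbol.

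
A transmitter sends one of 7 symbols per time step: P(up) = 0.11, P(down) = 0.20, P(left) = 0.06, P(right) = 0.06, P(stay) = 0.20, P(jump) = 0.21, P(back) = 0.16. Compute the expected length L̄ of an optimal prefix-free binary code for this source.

Repeatedly combine the two least-probable nodes; the expected code length is the sum of the merged weights.
merge 3/50 + 3/50 → 3/25
merge 11/100 + 3/25 → 23/100
merge 4/25 + 1/5 → 9/25
merge 1/5 + 21/100 → 41/100
merge 23/100 + 9/25 → 59/100
merge 41/100 + 59/100 → 1
L = 3/25 + 23/100 + 9/25 + 41/100 + 59/100 + 1 = 271/100 = 2.71 bits/symbol.

2.71 bits/symbol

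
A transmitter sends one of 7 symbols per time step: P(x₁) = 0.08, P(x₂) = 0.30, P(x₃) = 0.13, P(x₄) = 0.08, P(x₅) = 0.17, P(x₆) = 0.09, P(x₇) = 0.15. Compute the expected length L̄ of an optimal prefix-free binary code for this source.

Repeatedly combine the two least-probable nodes; the expected code length is the sum of the merged weights.
merge 2/25 + 2/25 → 4/25
merge 9/100 + 13/100 → 11/50
merge 3/20 + 4/25 → 31/100
merge 17/100 + 11/50 → 39/100
merge 3/10 + 31/100 → 61/100
merge 39/100 + 61/100 → 1
L = 4/25 + 11/50 + 31/100 + 39/100 + 61/100 + 1 = 269/100 = 2.69 bits/symbol.

2.69 bits/symbol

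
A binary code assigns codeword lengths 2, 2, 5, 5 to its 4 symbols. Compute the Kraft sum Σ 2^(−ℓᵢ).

With common denominator 2^5 = 32: Σ 2^(−ℓᵢ) = 8/32 + 8/32 + 1/32 + 1/32 = 18/32 = 0.5625.

0.5625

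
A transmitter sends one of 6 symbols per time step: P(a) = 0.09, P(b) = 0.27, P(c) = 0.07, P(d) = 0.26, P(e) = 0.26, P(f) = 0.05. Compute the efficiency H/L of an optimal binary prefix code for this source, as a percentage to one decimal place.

99.5%

Entropy H = −Σ p log₂ p ≈ 2.3179 bits.
Huffman merges: 1/20+7/100→3/25; 9/100+3/25→21/100; 21/100+13/50→47/100; 13/50+27/100→53/100; 47/100+53/100→1. L = 233/100 ≈ 2.3300.
Efficiency = H/L = 2.3179/2.3300 = 99.5%.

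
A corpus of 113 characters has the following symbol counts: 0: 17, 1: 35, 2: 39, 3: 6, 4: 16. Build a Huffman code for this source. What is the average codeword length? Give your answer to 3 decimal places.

Probabilities are the counts divided by 113.
Repeatedly combine the two least-probable nodes; the expected code length is the sum of the merged weights.
merge 6/113 + 16/113 → 22/113
merge 17/113 + 22/113 → 39/113
merge 35/113 + 39/113 → 74/113
merge 39/113 + 74/113 → 1
L = 22/113 + 39/113 + 74/113 + 1 = 248/113 ≈ 2.195 bits/symbol.

2.195 bits/symbol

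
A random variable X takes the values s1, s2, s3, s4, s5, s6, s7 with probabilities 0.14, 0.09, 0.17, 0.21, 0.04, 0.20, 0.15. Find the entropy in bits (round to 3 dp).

H = −Σ pᵢ log₂ pᵢ.
−0.14·log₂(0.14) = 0.3971
−0.09·log₂(0.09) = 0.3127
−0.17·log₂(0.17) = 0.4346
−0.21·log₂(0.21) = 0.4728
−0.04·log₂(0.04) = 0.1858
−0.20·log₂(0.20) = 0.4644
−0.15·log₂(0.15) = 0.4105
Sum ≈ 2.6779 → 2.678 bits.

2.678 bits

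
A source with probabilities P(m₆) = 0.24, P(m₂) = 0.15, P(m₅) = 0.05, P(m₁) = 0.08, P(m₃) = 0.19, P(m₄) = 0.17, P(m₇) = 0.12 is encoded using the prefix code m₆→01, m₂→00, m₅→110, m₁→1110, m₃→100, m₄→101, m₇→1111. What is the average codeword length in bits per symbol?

2.81 bits/symbol

L̄ = Σ pᵢ·ℓᵢ = 0.24·2 + 0.15·2 + 0.05·3 + 0.08·4 + 0.19·3 + 0.17·3 + 0.12·4 = 2.81 bits/symbol.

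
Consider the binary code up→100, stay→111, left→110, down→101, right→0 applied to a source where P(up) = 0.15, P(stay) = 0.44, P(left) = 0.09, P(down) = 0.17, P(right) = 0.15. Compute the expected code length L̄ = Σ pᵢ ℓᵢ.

L̄ = Σ pᵢ·ℓᵢ = 0.15·3 + 0.44·3 + 0.09·3 + 0.17·3 + 0.15·1 = 2.7 bits/symbol.

2.7 bits/symbol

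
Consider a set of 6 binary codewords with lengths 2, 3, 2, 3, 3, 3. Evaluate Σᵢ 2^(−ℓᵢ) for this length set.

1

With common denominator 2^3 = 8: Σ 2^(−ℓᵢ) = 2/8 + 1/8 + 2/8 + 1/8 + 1/8 + 1/8 = 8/8 = 1.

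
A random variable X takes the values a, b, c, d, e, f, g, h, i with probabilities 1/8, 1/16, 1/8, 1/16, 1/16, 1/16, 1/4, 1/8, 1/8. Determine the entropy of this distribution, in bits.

Each probability is a power of 1/2, so log₂(1/p) is an integer.
H = Σ p·log₂(1/p) = 1/8·3 + 1/16·4 + 1/8·3 + 1/16·4 + 1/16·4 + 1/16·4 + 1/4·2 + 1/8·3 + 1/8·3 = 3 bits.

3 bits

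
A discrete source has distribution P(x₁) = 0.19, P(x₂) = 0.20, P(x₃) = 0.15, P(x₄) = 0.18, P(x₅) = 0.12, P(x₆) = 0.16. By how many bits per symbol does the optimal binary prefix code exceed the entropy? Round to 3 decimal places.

0.044 bits

Entropy H = −Σ p log₂ p ≈ 2.5655 bits.
Huffman merges: 3/25+3/20→27/100; 4/25+9/50→17/50; 19/100+1/5→39/100; 27/100+17/50→61/100; 39/100+61/100→1. L = 261/100 ≈ 2.6100.
L − H = 2.6100 − 2.5655 = 0.044 bits.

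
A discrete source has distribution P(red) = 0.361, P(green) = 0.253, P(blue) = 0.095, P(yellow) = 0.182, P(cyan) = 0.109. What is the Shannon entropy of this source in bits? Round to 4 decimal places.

H = −Σ pᵢ log₂ pᵢ.
−0.361·log₂(0.361) = 0.5306
−0.253·log₂(0.253) = 0.5016
−0.095·log₂(0.095) = 0.3226
−0.182·log₂(0.182) = 0.4474
−0.109·log₂(0.109) = 0.3485
Sum ≈ 2.1508 → 2.1508 bits.

2.1508 bits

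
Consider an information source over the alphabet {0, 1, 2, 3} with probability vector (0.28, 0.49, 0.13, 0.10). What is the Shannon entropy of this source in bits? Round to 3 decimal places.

1.733 bits

H = −Σ pᵢ log₂ pᵢ.
−0.28·log₂(0.28) = 0.5142
−0.49·log₂(0.49) = 0.5043
−0.13·log₂(0.13) = 0.3826
−0.10·log₂(0.10) = 0.3322
Sum ≈ 1.7333 → 1.733 bits.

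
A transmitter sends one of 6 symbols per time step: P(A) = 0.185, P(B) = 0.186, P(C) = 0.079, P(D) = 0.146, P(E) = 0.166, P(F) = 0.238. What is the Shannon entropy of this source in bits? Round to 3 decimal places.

H = −Σ pᵢ log₂ pᵢ.
−0.185·log₂(0.185) = 0.4504
−0.186·log₂(0.186) = 0.4514
−0.079·log₂(0.079) = 0.2893
−0.146·log₂(0.146) = 0.4053
−0.166·log₂(0.166) = 0.4301
−0.238·log₂(0.238) = 0.4929
Sum ≈ 2.5193 → 2.519 bits.

2.519 bits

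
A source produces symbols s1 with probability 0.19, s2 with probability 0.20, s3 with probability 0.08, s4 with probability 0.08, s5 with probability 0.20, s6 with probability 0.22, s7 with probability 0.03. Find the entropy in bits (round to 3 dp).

2.599 bits

H = −Σ pᵢ log₂ pᵢ.
−0.19·log₂(0.19) = 0.4552
−0.20·log₂(0.20) = 0.4644
−0.08·log₂(0.08) = 0.2915
−0.08·log₂(0.08) = 0.2915
−0.20·log₂(0.20) = 0.4644
−0.22·log₂(0.22) = 0.4806
−0.03·log₂(0.03) = 0.1518
Sum ≈ 2.5994 → 2.599 bits.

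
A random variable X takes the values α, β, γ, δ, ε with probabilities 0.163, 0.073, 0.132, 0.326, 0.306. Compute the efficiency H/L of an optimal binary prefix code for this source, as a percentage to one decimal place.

97.0%

Entropy H = −Σ p log₂ p ≈ 2.1378 bits.
Huffman merges: 73/1000+33/250→41/200; 163/1000+41/200→46/125; 153/500+163/500→79/125; 46/125+79/125→1. L = 441/200 ≈ 2.2050.
Efficiency = H/L = 2.1378/2.2050 = 97.0%.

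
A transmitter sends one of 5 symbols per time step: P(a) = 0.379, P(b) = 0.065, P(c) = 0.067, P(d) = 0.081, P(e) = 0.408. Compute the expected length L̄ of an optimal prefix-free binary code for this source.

1.937 bits/symbol

Repeatedly combine the two least-probable nodes; the expected code length is the sum of the merged weights.
merge 13/200 + 67/1000 → 33/250
merge 81/1000 + 33/250 → 213/1000
merge 213/1000 + 379/1000 → 74/125
merge 51/125 + 74/125 → 1
L = 33/250 + 213/1000 + 74/125 + 1 = 1937/1000 = 1.937 bits/symbol.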